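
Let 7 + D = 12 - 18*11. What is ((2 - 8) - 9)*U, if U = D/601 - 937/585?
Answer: 676042/23439 ≈ 28.843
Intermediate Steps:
D = -193 (D = -7 + (12 - 18*11) = -7 + (12 - 198) = -7 - 186 = -193)
U = -676042/351585 (U = -193/601 - 937/585 = -676042/351585 ≈ -1.9228)
((2 - 8) - 9)*U = ((2 - 8) - 9)*(-676042/351585) = (-6 - 9)*(-676042/351585) = -15*(-676042/351585) = 676042/23439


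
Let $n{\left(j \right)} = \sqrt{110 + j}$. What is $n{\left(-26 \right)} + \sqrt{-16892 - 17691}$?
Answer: $2 \sqrt{21} + i \sqrt{34583} \approx 9.1651 + 185.97 i$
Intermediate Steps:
$n{\left(-26 \right)} + \sqrt{-16892 - 17691} = \sqrt{110 - 26} + \sqrt{-16892 - 17691} = \sqrt{84} + \sqrt{-34583} = 2 \sqrt{21} + i \sqrt{34583}$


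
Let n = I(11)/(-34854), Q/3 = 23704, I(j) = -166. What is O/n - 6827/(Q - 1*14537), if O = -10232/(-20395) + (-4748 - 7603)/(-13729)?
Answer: 77339080720648534/262963375173475 ≈ 294.11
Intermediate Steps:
Q = 71112 (Q = 3*23704 = 71112)
n = 83/17427 (n = -166/(-34854) = -166*(-1/34854) = 83/17427 ≈ 0.0047627)
O = 392373773/280002955 (O = -10232*(-1/20395) - 12351*(-1/13729) = 10232/20395 + 12351/13729 = 392373773/280002955 ≈ 1.4013)
O/n - 6827/(Q - 1*14537) = 392373773/(280002955*(83/17427)) - 6827/(71112 - 1*14537) = (392373773/280002955)*(17427/83) - 6827/(71112 - 14537) = 6837897742071/23240245265 - 6827/56575 = 77339080720648534/262963375173475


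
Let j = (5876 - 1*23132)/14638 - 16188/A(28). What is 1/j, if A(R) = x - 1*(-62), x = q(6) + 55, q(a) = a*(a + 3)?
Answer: -21957/2104480 ≈ -0.010433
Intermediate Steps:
q(a) = a*(3 + a)
x = 109 (x = 6*(3 + 6) + 55 = 6*9 + 55 = 54 + 55 = 109)
A(R) = 171 (A(R) = 109 - 1*(-62) = 109 + 62 = 171)
j = -2104480/21957 (j = (5876 - 1*23132)/14638 - 16188/171 = (5876 - 23132)*(1/14638) - 16188*1/171 = -17256*1/14638 - 284/3 = -8628/7319 - 284/3 = -2104480/21957 ≈ -95.845)
1/j = 1/(-2104480/21957) = -21957/2104480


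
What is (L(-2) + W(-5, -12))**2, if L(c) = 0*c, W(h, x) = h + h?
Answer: 100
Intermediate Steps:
W(h, x) = 2*h
L(c) = 0
(L(-2) + W(-5, -12))**2 = (0 + 2*(-5))**2 = (0 - 10)**2 = (-10)**2 = 100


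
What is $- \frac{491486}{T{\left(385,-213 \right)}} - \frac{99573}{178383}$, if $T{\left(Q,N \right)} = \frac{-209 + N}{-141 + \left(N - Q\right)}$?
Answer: $- \frac{10798367025798}{12546271} \approx -8.6068 \cdot 10^{5}$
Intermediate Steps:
$T{\left(Q,N \right)} = \frac{-209 + N}{-141 + N - Q}$
$- \frac{491486}{T{\left(385,-213 \right)}} - \frac{99573}{178383} = - \frac{491486}{\frac{1}{141 + 385 - -213} \left(209 - -213\right)} - \frac{99573}{178383} = - \frac{491486}{\frac{1}{141 + 385 + 213} \left(209 + 213\right)} - \frac{33191}{59461} = - \frac{491486}{\frac{1}{739} \cdot 422} - \frac{33191}{59461} = - \frac{491486}{\frac{422}{739}} - \frac{33191}{59461} = \left(-491486\right) \frac{739}{422} - \frac{33191}{59461} = - \frac{181604077}{211} - \frac{33191}{59461} = - \frac{10798367025798}{12546271}$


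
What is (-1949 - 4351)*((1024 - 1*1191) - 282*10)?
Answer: 18818100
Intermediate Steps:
(-1949 - 4351)*((1024 - 1*1191) - 282*10) = -6300*((1024 - 1191) - 2820) = -6300*(-167 - 2820) = -6300*(-2987) = 18818100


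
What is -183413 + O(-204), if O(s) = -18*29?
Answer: -183935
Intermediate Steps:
O(s) = -522
-183413 + O(-204) = -183413 - 522 = -183935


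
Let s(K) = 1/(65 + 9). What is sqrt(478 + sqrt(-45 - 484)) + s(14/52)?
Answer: 1/74 + sqrt(478 + 23*I) ≈ 21.883 + 0.52585*I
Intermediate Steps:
s(K) = 1/74
sqrt(478 + sqrt(-45 - 484)) + s(14/52) = sqrt(478 + sqrt(-45 - 484)) + 1/74 = sqrt(478 + sqrt(-529)) + 1/74 = sqrt(478 + 23*I) + 1/74 = 1/74 + sqrt(478 + 23*I)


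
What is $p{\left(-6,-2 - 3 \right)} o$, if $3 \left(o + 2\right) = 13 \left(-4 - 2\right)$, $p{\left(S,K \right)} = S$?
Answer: $168$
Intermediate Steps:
$o = -28$ ($o = -2 + \frac{13 \left(-4 - 2\right)}{3} = -2 + \frac{13 \left(-6\right)}{3} = -2 + \frac{1}{3} \left(-78\right) = -2 - 26 = -28$)
$p{\left(-6,-2 - 3 \right)} o = \left(-6\right) \left(-28\right) = 168$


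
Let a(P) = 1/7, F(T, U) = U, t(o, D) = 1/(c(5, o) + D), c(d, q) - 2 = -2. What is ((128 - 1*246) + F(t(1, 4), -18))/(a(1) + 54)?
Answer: -952/379 ≈ -2.5119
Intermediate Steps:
c(d, q) = 0 (c(d, q) = 2 - 2 = 0)
t(o, D) = 1/D (t(o, D) = 1/(0 + D) = 1/D)
a(P) = ⅐
((128 - 1*246) + F(t(1, 4), -18))/(a(1) + 54) = ((128 - 1*246) - 18)/(⅐ + 54) = ((128 - 246) - 18)/(379/7) = (-118 - 18)*(7/379) = -136*7/379 = -952/379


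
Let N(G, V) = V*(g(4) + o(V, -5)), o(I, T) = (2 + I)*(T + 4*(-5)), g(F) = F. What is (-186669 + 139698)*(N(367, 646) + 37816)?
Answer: 489663280800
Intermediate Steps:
o(I, T) = (-20 + T)*(2 + I) (o(I, T) = (2 + I)*(T - 20) = (2 + I)*(-20 + T) = (-20 + T)*(2 + I))
N(G, V) = V*(-46 - 25*V) (N(G, V) = V*(4 + (-40 - 20*V + 2*(-5) + V*(-5))) = V*(4 + (-40 - 20*V - 10 - 5*V)) = V*(4 + (-50 - 25*V)) = V*(-46 - 25*V))
(-186669 + 139698)*(N(367, 646) + 37816) = (-186669 + 139698)*(-1*646*(46 + 25*646) + 37816) = -46971*(-1*646*(46 + 16150) + 37816) = -46971*(-1*646*16196 + 37816) = -46971*(-10462616 + 37816) = -46971*(-10424800) = 489663280800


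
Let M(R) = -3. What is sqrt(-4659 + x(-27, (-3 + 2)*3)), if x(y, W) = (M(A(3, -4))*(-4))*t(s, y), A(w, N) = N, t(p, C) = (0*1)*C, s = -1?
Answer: I*sqrt(4659) ≈ 68.257*I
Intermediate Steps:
t(p, C) = 0 (t(p, C) = 0*C = 0)
x(y, W) = 0 (x(y, W) = -3*(-4)*0 = 12*0 = 0)
sqrt(-4659 + x(-27, (-3 + 2)*3)) = sqrt(-4659 + 0) = sqrt(-4659) = I*sqrt(4659)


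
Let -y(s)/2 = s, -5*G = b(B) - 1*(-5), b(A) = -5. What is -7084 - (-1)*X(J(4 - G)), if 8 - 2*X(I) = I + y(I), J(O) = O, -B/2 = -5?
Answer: -7078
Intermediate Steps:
B = 10 (B = -2*(-5) = 10)
G = 0 (G = -(-5 - 1*(-5))/5 = -(-5 + 5)/5 = -⅕*0 = 0)
y(s) = -2*s
X(I) = 4 + I/2 (X(I) = 4 - (I - 2*I)/2 = 4 - (-1)*I/2 = 4 + I/2)
-7084 - (-1)*X(J(4 - G)) = -7084 - (-1)*(4 + (4 - 1*0)/2) = -7084 - (-1)*(4 + (4 + 0)/2) = -7084 - (-1)*(4 + (½)*4) = -7084 - (-1)*(4 + 2) = -7084 - (-1)*6 = -7084 - 1*(-6) = -7084 + 6 = -7078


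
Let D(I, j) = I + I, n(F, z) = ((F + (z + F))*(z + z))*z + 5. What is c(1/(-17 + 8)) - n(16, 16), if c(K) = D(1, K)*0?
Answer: -24581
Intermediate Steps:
n(F, z) = 5 + 2*z²*(z + 2*F) (n(F, z) = ((F + (F + z))*(2*z))*z + 5 = ((z + 2*F)*(2*z))*z + 5 = (2*z*(z + 2*F))*z + 5 = 2*z²*(z + 2*F) + 5 = 5 + 2*z²*(z + 2*F))
D(I, j) = 2*I
c(K) = 0 (c(K) = (2*1)*0 = 2*0 = 0)
c(1/(-17 + 8)) - n(16, 16) = 0 - (5 + 2*16³ + 4*16*16²) = 0 - (5 + 2*4096 + 4*16*256) = 0 - (5 + 8192 + 16384) = 0 - 1*24581 = 0 - 24581 = -24581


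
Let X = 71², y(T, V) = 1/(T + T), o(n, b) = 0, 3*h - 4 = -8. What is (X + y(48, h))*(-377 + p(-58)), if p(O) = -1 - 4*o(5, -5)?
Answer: -30488031/16 ≈ -1.9055e+6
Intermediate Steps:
h = -4/3 (h = 4/3 + (⅓)*(-8) = 4/3 - 8/3 = -4/3 ≈ -1.3333)
y(T, V) = 1/(2*T)
p(O) = -1 (p(O) = -1 - 4*0 = -1 + 0 = -1)
X = 5041
(X + y(48, h))*(-377 + p(-58)) = (5041 + (½)/48)*(-377 - 1) = (5041 + (½)*(1/48))*(-378) = (5041 + 1/96)*(-378) = (483937/96)*(-378) = -30488031/16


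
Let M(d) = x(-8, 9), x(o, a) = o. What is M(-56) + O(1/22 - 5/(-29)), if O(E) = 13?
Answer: 5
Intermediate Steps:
M(d) = -8
M(-56) + O(1/22 - 5/(-29)) = -8 + 13 = 5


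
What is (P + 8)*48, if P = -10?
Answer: -96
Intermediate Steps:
(P + 8)*48 = (-10 + 8)*48 = -2*48 = -96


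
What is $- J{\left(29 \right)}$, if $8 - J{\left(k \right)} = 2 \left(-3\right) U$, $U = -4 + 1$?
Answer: $10$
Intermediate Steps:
$U = -3$
$J{\left(k \right)} = -10$ ($J{\left(k \right)} = 8 - 2 \left(-3\right) \left(-3\right) = 8 - \left(-6\right) \left(-3\right) = 8 - 18 = -10$)
$- J{\left(29 \right)} = \left(-1\right) \left(-10\right) = 10$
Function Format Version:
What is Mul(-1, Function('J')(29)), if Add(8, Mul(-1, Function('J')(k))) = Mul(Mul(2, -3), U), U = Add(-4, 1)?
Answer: 10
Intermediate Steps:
U = -3
Function('J')(k) = -10 (Function('J')(k) = Add(8, Mul(-1, Mul(Mul(2, -3), -3))) = Add(8, Mul(-1, Mul(-6, -3))) = Add(8, Mul(-1, 18)) = Add(8, -18) = -10)
Mul(-1, Function('J')(29)) = Mul(-1, -10) = 10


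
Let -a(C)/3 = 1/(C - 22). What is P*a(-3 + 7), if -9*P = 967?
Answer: -967/54 ≈ -17.907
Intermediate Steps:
P = -967/9 (P = -⅑*967 = -967/9 ≈ -107.44)
a(C) = -3/(-22 + C) (a(C) = -3/(C - 22) = -3/(-22 + C))
P*a(-3 + 7) = -(-967)/(3*(-22 + (-3 + 7))) = -(-967)/(3*(-22 + 4)) = -(-967)/(3*(-18)) = -(-967)*(-1)/(3*18) = -967/9*⅙ = -967/54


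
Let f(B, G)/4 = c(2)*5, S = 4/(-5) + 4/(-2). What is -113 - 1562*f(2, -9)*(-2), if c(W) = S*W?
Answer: -350001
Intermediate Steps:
S = -14/5 (S = 4*(-1/5) + 4*(-1/2) = -4/5 - 2 = -14/5 ≈ -2.8000)
c(W) = -14*W/5
f(B, G) = -112 (f(B, G) = 4*(-14/5*2*5) = 4*(-28/5*5) = 4*(-28) = -112)
-113 - 1562*f(2, -9)*(-2) = -113 - (-174944)*(-2) = -113 - 1562*224 = -113 - 349888 = -350001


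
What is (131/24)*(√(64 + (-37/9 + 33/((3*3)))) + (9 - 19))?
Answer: -655/12 + 131*√143/36 ≈ -11.069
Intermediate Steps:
(131/24)*(√(64 + (-37/9 + 33/((3*3)))) + (9 - 19)) = (131*(1/24))*(√(64 + (-37*⅑ + 33/9)) - 10) = 131*(√(64 + (-37/9 + 33*(⅑))) - 10)/24 = 131*(√(64 + (-37/9 + 11/3)) - 10)/24 = 131*(√(64 - 4/9) - 10)/24 = 131*(√(572/9) - 10)/24 = 131*(2*√143/3 - 10)/24 = 131*(-10 + 2*√143/3)/24 = -655/12 + 131*√143/36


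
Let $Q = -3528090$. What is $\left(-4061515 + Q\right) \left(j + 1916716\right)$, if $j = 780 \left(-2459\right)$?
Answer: $9896844920$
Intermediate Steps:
$j = -1918020$
$\left(-4061515 + Q\right) \left(j + 1916716\right) = \left(-4061515 - 3528090\right) \left(-1918020 + 1916716\right) = \left(-7589605\right) \left(-1304\right) = 9896844920$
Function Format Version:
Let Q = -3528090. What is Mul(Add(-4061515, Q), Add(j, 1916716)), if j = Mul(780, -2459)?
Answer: 9896844920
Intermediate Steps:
j = -1918020
Mul(Add(-4061515, Q), Add(j, 1916716)) = Mul(Add(-4061515, -3528090), Add(-1918020, 1916716)) = Mul(-7589605, -1304) = 9896844920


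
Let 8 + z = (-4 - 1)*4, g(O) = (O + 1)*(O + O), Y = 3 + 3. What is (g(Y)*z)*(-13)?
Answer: 30576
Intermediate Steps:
Y = 6
g(O) = 2*O*(1 + O) (g(O) = (1 + O)*(2*O) = 2*O*(1 + O))
z = -28 (z = -8 + (-4 - 1)*4 = -8 - 5*4 = -8 - 20 = -28)
(g(Y)*z)*(-13) = ((2*6*(1 + 6))*(-28))*(-13) = ((2*6*7)*(-28))*(-13) = (84*(-28))*(-13) = -2352*(-13) = 30576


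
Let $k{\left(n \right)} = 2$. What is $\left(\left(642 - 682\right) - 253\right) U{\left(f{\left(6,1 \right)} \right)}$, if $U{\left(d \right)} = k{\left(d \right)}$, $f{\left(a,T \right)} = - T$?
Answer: $-586$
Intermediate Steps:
$U{\left(d \right)} = 2$
$\left(\left(642 - 682\right) - 253\right) U{\left(f{\left(6,1 \right)} \right)} = \left(\left(642 - 682\right) - 253\right) 2 = \left(-40 - 253\right) 2 = \left(-293\right) 2 = -586$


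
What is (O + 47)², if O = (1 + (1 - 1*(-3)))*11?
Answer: 10404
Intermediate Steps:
O = 55 (O = (1 + (1 + 3))*11 = (1 + 4)*11 = 5*11 = 55)
(O + 47)² = (55 + 47)² = 102² = 10404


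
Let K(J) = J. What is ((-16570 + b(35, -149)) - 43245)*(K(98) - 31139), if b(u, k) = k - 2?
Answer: 1861404606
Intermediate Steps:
b(u, k) = -2 + k
((-16570 + b(35, -149)) - 43245)*(K(98) - 31139) = ((-16570 + (-2 - 149)) - 43245)*(98 - 31139) = ((-16570 - 151) - 43245)*(-31041) = (-16721 - 43245)*(-31041) = -59966*(-31041) = 1861404606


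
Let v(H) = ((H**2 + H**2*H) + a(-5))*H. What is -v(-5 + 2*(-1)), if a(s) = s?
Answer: -2093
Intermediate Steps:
v(H) = H*(-5 + H**2 + H**3) (v(H) = ((H**2 + H**2*H) - 5)*H = ((H**2 + H**3) - 5)*H = (-5 + H**2 + H**3)*H = H*(-5 + H**2 + H**3))
-v(-5 + 2*(-1)) = -(-5 + 2*(-1))*(-5 + (-5 + 2*(-1))**2 + (-5 + 2*(-1))**3) = -(-5 - 2)*(-5 + (-5 - 2)**2 + (-5 - 2)**3) = -(-7)*(-5 + (-7)**2 + (-7)**3) = -(-7)*(-5 + 49 - 343) = -(-7)*(-299) = -1*2093 = -2093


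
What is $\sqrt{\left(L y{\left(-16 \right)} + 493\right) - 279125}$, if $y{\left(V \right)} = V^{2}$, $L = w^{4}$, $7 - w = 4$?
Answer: $2 i \sqrt{64474} \approx 507.83 i$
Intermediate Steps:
$w = 3$ ($w = 7 - 4 = 3$)
$L = 81$ ($L = 3^{4} = 81$)
$\sqrt{\left(L y{\left(-16 \right)} + 493\right) - 279125} = \sqrt{\left(81 \left(-16\right)^{2} + 493\right) - 279125} = \sqrt{\left(81 \cdot 256 + 493\right) - 279125} = \sqrt{\left(20736 + 493\right) - 279125} = \sqrt{21229 - 279125} = \sqrt{-257896} = 2 i \sqrt{64474}$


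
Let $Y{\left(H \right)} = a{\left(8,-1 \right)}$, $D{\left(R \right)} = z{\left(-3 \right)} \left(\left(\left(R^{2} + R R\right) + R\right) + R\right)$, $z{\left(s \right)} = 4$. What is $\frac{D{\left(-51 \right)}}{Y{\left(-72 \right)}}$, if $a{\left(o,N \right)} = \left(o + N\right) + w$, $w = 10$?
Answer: $1200$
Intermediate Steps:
$a{\left(o,N \right)} = 10 + N + o$ ($a{\left(o,N \right)} = \left(o + N\right) + 10 = \left(N + o\right) + 10 = 10 + N + o$)
$D{\left(R \right)} = 8 R + 8 R^{2}$ ($D{\left(R \right)} = 4 \left(\left(\left(R^{2} + R R\right) + R\right) + R\right) = 4 \left(\left(\left(R^{2} + R^{2}\right) + R\right) + R\right) = 4 \left(\left(2 R^{2} + R\right) + R\right) = 4 \left(\left(R + 2 R^{2}\right) + R\right) = 4 \left(2 R + 2 R^{2}\right) = 8 R + 8 R^{2}$)
$Y{\left(H \right)} = 17$ ($Y{\left(H \right)} = 10 - 1 + 8 = 17$)
$\frac{D{\left(-51 \right)}}{Y{\left(-72 \right)}} = \frac{8 \left(-51\right) \left(1 - 51\right)}{17} = 8 \left(-51\right) \left(-50\right) \frac{1}{17} = 20400 \cdot \frac{1}{17} = 1200$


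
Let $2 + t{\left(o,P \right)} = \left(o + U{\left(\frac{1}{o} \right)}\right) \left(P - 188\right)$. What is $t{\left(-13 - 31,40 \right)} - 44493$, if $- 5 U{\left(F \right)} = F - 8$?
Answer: $- \frac{2102126}{55} \approx -38221.0$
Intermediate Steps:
$U{\left(F \right)} = \frac{8}{5} - \frac{F}{5}$ ($U{\left(F \right)} = - \frac{F - 8}{5} = - \frac{-8 + F}{5} = \frac{8}{5} - \frac{F}{5}$)
$t{\left(o,P \right)} = -2 + \left(-188 + P\right) \left(\frac{8}{5} + o - \frac{1}{5 o}\right)$ ($t{\left(o,P \right)} = -2 + \left(o + \left(\frac{8}{5} - \frac{1}{5 o}\right)\right) \left(P - 188\right) = -2 + \left(\frac{8}{5} + o - \frac{1}{5 o}\right) \left(-188 + P\right) = -2 + \left(-188 + P\right) \left(\frac{8}{5} + o - \frac{1}{5 o}\right)$)
$t{\left(-13 - 31,40 \right)} - 44493 = \left(- \frac{1514}{5} - 188 \left(-13 - 31\right) + \frac{8}{5} \cdot 40 + \frac{188}{5 \left(-13 - 31\right)} + 40 \left(-13 - 31\right) - \frac{8}{-13 - 31}\right) - 44493 = \left(- \frac{1514}{5} - -8272 + 64 + \frac{188}{5 \left(-44\right)} + 40 \left(-44\right) - \frac{8}{-44}\right) - 44493 = \left(- \frac{1514}{5} + 8272 + 64 + \frac{188}{5} \left(- \frac{1}{44}\right) - 1760 - 8 \left(- \frac{1}{44}\right)\right) - 44493 = \left(- \frac{1514}{5} + 8272 + 64 - \frac{47}{55} - 1760 + \frac{2}{11}\right) - 44493 = \frac{344989}{55} - 44493 = - \frac{2102126}{55}$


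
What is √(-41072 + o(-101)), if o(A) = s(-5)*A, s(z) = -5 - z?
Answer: 4*I*√2567 ≈ 202.66*I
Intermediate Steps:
o(A) = 0 (o(A) = (-5 - 1*(-5))*A = (-5 + 5)*A = 0*A = 0)
√(-41072 + o(-101)) = √(-41072 + 0) = √(-41072) = 4*I*√2567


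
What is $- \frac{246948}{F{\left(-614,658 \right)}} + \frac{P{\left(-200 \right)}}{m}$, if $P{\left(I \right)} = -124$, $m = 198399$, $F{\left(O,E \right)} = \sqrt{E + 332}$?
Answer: $- \frac{124}{198399} - \frac{41158 \sqrt{110}}{55} \approx -7848.5$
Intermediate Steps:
$F{\left(O,E \right)} = \sqrt{332 + E}$
$- \frac{246948}{F{\left(-614,658 \right)}} + \frac{P{\left(-200 \right)}}{m} = - \frac{246948}{\sqrt{332 + 658}} - \frac{124}{198399} = - \frac{246948}{\sqrt{990}} - \frac{124}{198399} = - \frac{246948}{3 \sqrt{110}} - \frac{124}{198399} = - 246948 \frac{\sqrt{110}}{330} - \frac{124}{198399} = - \frac{41158 \sqrt{110}}{55} - \frac{124}{198399} = - \frac{124}{198399} - \frac{41158 \sqrt{110}}{55}$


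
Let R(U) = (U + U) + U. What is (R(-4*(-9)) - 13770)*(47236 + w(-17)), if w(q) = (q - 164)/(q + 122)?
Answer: -22586013846/35 ≈ -6.4531e+8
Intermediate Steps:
R(U) = 3*U (R(U) = 2*U + U = 3*U)
w(q) = (-164 + q)/(122 + q)
(R(-4*(-9)) - 13770)*(47236 + w(-17)) = (3*(-4*(-9)) - 13770)*(47236 + (-164 - 17)/(122 - 17)) = (3*36 - 13770)*(47236 - 181/105) = (108 - 13770)*(47236 + (1/105)*(-181)) = -13662*(47236 - 181/105) = -13662*4959599/105 = -22586013846/35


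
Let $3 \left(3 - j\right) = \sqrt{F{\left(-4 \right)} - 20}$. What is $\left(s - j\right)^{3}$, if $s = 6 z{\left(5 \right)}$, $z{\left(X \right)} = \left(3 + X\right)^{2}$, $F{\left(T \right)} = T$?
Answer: $55303293 + \frac{2612882 i \sqrt{6}}{9} \approx 5.5303 \cdot 10^{7} + 7.1114 \cdot 10^{5} i$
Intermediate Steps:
$j = 3 - \frac{2 i \sqrt{6}}{3}$ ($j = 3 - \frac{\sqrt{-4 - 20}}{3} = 3 - \frac{\sqrt{-24}}{3} = 3 - \frac{2 i \sqrt{6}}{3} \approx 3.0 - 1.633 i$)
$s = 384$ ($s = 6 \left(3 + 5\right)^{2} = 6 \cdot 8^{2} = 6 \cdot 64 = 384$)
$\left(s - j\right)^{3} = \left(384 - \left(3 - \frac{2 i \sqrt{6}}{3}\right)\right)^{3} = \left(381 + \frac{2 i \sqrt{6}}{3}\right)^{3}$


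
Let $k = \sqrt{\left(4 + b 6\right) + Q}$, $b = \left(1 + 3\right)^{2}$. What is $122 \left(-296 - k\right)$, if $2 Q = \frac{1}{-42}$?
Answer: $-36112 - \frac{61 \sqrt{176379}}{21} \approx -37332.0$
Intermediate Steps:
$b = 16$ ($b = 4^{2} = 16$)
$Q = - \frac{1}{84}$ ($Q = \frac{1}{2 \left(-42\right)} = \frac{1}{2} \left(- \frac{1}{42}\right) = - \frac{1}{84} \approx -0.011905$)
$k = \frac{\sqrt{176379}}{42}$ ($k = \sqrt{\left(4 + 16 \cdot 6\right) - \frac{1}{84}} = \sqrt{\left(4 + 96\right) - \frac{1}{84}} = \sqrt{100 - \frac{1}{84}} = \sqrt{\frac{8399}{84}} = \frac{\sqrt{176379}}{42} \approx 9.9994$)
$122 \left(-296 - k\right) = 122 \left(-296 - \frac{\sqrt{176379}}{42}\right) = -36112 - \frac{61 \sqrt{176379}}{21}$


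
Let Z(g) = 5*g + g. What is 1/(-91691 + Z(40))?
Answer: -1/91451 ≈ -1.0935e-5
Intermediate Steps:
Z(g) = 6*g
1/(-91691 + Z(40)) = 1/(-91691 + 6*40) = 1/(-91691 + 240) = 1/(-91451) = -1/91451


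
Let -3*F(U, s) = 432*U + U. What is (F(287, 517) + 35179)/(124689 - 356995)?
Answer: 9367/348459 ≈ 0.026881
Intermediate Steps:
F(U, s) = -433*U/3 (F(U, s) = -(432*U + U)/3 = -433*U/3)
(F(287, 517) + 35179)/(124689 - 356995) = (-433/3*287 + 35179)/(124689 - 356995) = (-124271/3 + 35179)/(-232306) = -18734/3*(-1/232306) = 9367/348459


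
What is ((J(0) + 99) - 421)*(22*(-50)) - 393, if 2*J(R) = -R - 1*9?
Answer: 358757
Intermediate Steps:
J(R) = -9/2 - R/2 (J(R) = (-R - 1*9)/2 = (-R - 9)/2 = (-9 - R)/2 = -9/2 - R/2)
((J(0) + 99) - 421)*(22*(-50)) - 393 = (((-9/2 - 1/2*0) + 99) - 421)*(22*(-50)) - 393 = (((-9/2 + 0) + 99) - 421)*(-1100) - 393 = ((-9/2 + 99) - 421)*(-1100) - 393 = (189/2 - 421)*(-1100) - 393 = -653/2*(-1100) - 393 = 359150 - 393 = 358757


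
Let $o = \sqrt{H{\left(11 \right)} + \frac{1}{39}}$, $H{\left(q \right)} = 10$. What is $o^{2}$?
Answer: $\frac{391}{39} \approx 10.026$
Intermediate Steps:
$o = \frac{\sqrt{15249}}{39}$ ($o = \sqrt{10 + \frac{1}{39}} = \sqrt{\frac{391}{39}} = \frac{\sqrt{15249}}{39} \approx 3.1663$)
$o^{2} = \left(\frac{\sqrt{15249}}{39}\right)^{2} = \frac{391}{39}$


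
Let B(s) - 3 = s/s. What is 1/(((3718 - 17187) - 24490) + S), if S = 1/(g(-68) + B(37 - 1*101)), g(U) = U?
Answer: -64/2429377 ≈ -2.6344e-5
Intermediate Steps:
B(s) = 4 (B(s) = 3 + s/s = 3 + 1 = 4)
S = -1/64 (S = 1/(-68 + 4) = 1/(-64) = -1/64 ≈ -0.015625)
1/(((3718 - 17187) - 24490) + S) = 1/(((3718 - 17187) - 24490) - 1/64) = 1/((-13469 - 24490) - 1/64) = 1/(-37959 - 1/64) = 1/(-2429377/64) = -64/2429377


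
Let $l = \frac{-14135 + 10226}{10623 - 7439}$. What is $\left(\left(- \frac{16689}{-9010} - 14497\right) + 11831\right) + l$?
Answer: $- \frac{38231931877}{14343920} \approx -2665.4$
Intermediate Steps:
$l = - \frac{3909}{3184} \approx -1.2277$
$\left(\left(- \frac{16689}{-9010} - 14497\right) + 11831\right) + l = \left(\left(- \frac{16689}{-9010} - 14497\right) + 11831\right) - \frac{3909}{3184} = \left(\left(\left(-16689\right) \left(- \frac{1}{9010}\right) - 14497\right) + 11831\right) - \frac{3909}{3184} = \left(\left(\frac{16689}{9010} - 14497\right) + 11831\right) - \frac{3909}{3184} = \left(- \frac{130601281}{9010} + 11831\right) - \frac{3909}{3184} = - \frac{24003971}{9010} - \frac{3909}{3184} = - \frac{38231931877}{14343920}$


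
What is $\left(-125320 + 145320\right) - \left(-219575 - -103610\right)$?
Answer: $135965$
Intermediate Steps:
$\left(-125320 + 145320\right) - \left(-219575 - -103610\right) = 20000 - \left(-219575 + 103610\right) = 20000 - -115965 = 20000 + 115965 = 135965$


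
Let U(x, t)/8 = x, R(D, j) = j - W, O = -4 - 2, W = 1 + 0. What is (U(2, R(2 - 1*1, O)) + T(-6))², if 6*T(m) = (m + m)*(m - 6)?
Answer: 1600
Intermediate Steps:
W = 1
O = -6
T(m) = m*(-6 + m)/3 (T(m) = ((m + m)*(m - 6))/6 = ((2*m)*(-6 + m))/6 = (2*m*(-6 + m))/6 = m*(-6 + m)/3)
R(D, j) = -1 + j (R(D, j) = j - 1*1 = j - 1 = -1 + j)
U(x, t) = 8*x
(U(2, R(2 - 1*1, O)) + T(-6))² = (8*2 + (⅓)*(-6)*(-6 - 6))² = (16 + (⅓)*(-6)*(-12))² = (16 + 24)² = 40² = 1600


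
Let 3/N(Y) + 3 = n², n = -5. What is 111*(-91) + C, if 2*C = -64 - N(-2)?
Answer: -445855/44 ≈ -10133.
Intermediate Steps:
N(Y) = 3/22 (N(Y) = 3/(-3 + (-5)²) = 3/(-3 + 25) = 3/22)
C = -1411/44 (C = (-64 - 1*3/22)/2 = (-64 - 3/22)/2 = (½)*(-1411/22) = -1411/44 ≈ -32.068)
111*(-91) + C = 111*(-91) - 1411/44 = -10101 - 1411/44 = -445855/44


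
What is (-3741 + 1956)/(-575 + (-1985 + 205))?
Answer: 119/157 ≈ 0.75796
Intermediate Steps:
(-3741 + 1956)/(-575 + (-1985 + 205)) = -1785/(-575 - 1780) = -1785/(-2355) = -1785*(-1/2355) = 119/157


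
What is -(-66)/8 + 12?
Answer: 81/4 ≈ 20.250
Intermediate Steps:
-(-66)/8 + 12 = -6*(-11/8) + 12 = 33/4 + 12 = 81/4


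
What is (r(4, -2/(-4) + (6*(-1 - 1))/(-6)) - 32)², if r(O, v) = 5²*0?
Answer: 1024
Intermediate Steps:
r(O, v) = 0 (r(O, v) = 25*0 = 0)
(r(4, -2/(-4) + (6*(-1 - 1))/(-6)) - 32)² = (0 - 32)² = (-32)² = 1024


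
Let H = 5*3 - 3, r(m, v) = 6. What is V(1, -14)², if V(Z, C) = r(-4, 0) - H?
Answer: 36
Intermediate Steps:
H = 12 (H = 15 - 3 = 12)
V(Z, C) = -6 (V(Z, C) = 6 - 1*12 = 6 - 12 = -6)
V(1, -14)² = (-6)² = 36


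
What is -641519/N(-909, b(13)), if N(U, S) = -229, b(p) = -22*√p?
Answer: 641519/229 ≈ 2801.4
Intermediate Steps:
-641519/N(-909, b(13)) = -641519/(-229) = -641519*(-1/229) = 641519/229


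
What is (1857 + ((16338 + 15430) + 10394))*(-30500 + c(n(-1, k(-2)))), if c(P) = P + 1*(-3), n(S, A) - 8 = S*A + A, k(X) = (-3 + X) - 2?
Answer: -1342359405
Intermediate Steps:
k(X) = -5 + X
n(S, A) = 8 + A + A*S (n(S, A) = 8 + (S*A + A) = 8 + (A*S + A) = 8 + (A + A*S) = 8 + A + A*S)
c(P) = -3 + P (c(P) = P - 3 = -3 + P)
(1857 + ((16338 + 15430) + 10394))*(-30500 + c(n(-1, k(-2)))) = (1857 + ((16338 + 15430) + 10394))*(-30500 + (-3 + (8 + (-5 - 2) + (-5 - 2)*(-1)))) = (1857 + (31768 + 10394))*(-30500 + (-3 + (8 - 7 - 7*(-1)))) = (1857 + 42162)*(-30500 + (-3 + (8 - 7 + 7))) = 44019*(-30500 + (-3 + 8)) = 44019*(-30500 + 5) = 44019*(-30495) = -1342359405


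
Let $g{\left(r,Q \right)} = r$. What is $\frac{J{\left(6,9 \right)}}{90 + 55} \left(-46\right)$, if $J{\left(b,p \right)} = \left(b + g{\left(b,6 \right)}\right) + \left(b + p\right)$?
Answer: $- \frac{1242}{145} \approx -8.5655$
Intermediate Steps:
$J{\left(b,p \right)} = p + 3 b$ ($J{\left(b,p \right)} = \left(b + b\right) + \left(b + p\right) = 2 b + \left(b + p\right) = p + 3 b$)
$\frac{J{\left(6,9 \right)}}{90 + 55} \left(-46\right) = \frac{9 + 3 \cdot 6}{90 + 55} \left(-46\right) = \frac{9 + 18}{145} \left(-46\right) = \frac{1}{145} \cdot 27 \left(-46\right) = \frac{27}{145} \left(-46\right) = - \frac{1242}{145}$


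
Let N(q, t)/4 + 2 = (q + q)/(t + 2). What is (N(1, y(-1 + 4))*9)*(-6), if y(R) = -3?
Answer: 864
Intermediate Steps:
N(q, t) = -8 + 8*q/(2 + t) (N(q, t) = -8 + 4*((q + q)/(t + 2)) = -8 + 4*((2*q)/(2 + t)) = -8 + 4*(2*q/(2 + t)) = -8 + 8*q/(2 + t))
(N(1, y(-1 + 4))*9)*(-6) = ((8*(-2 + 1 - 1*(-3))/(2 - 3))*9)*(-6) = ((8*(-2 + 1 + 3)/(-1))*9)*(-6) = ((8*(-1)*2)*9)*(-6) = -16*9*(-6) = -144*(-6) = 864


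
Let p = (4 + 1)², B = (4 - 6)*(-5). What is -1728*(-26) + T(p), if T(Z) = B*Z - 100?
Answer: 45078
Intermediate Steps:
B = 10 (B = -2*(-5) = 10)
p = 25 (p = 5² = 25)
T(Z) = -100 + 10*Z (T(Z) = 10*Z - 100 = -100 + 10*Z)
-1728*(-26) + T(p) = -1728*(-26) + (-100 + 10*25) = 44928 + (-100 + 250) = 44928 + 150 = 45078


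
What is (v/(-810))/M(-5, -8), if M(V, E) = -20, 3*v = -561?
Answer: -187/16200 ≈ -0.011543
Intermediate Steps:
v = -187 (v = (⅓)*(-561) = -187)
(v/(-810))/M(-5, -8) = -187/(-810)/(-20) = -187*(-1/810)*(-1/20) = (187/810)*(-1/20) = -187/16200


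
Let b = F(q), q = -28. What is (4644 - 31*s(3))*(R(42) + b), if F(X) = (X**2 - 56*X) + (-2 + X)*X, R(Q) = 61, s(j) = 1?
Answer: 15006089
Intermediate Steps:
F(X) = X**2 - 56*X + X*(-2 + X) (F(X) = (X**2 - 56*X) + X*(-2 + X) = X**2 - 56*X + X*(-2 + X))
b = 3192 (b = 2*(-28)*(-29 - 28) = 2*(-28)*(-57) = 3192)
(4644 - 31*s(3))*(R(42) + b) = (4644 - 31*1)*(61 + 3192) = (4644 - 31)*3253 = 4613*3253 = 15006089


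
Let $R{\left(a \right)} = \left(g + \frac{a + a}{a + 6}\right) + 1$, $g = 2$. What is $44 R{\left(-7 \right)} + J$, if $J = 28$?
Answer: $776$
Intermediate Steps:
$R{\left(a \right)} = 3 + \frac{2 a}{6 + a}$ ($R{\left(a \right)} = \left(2 + \frac{a + a}{a + 6}\right) + 1 = \left(2 + \frac{2 a}{6 + a}\right) + 1 = 3 + \frac{2 a}{6 + a}$)
$44 R{\left(-7 \right)} + J = 44 \frac{18 + 5 \left(-7\right)}{6 - 7} + 28 = 44 \frac{18 - 35}{-1} + 28 = 44 \left(\left(-1\right) \left(-17\right)\right) + 28 = 44 \cdot 17 + 28 = 748 + 28 = 776$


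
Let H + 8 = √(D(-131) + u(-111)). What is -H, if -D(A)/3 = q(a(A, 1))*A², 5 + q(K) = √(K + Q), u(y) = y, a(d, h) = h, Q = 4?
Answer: 8 - √(257304 - 51483*√5) ≈ -369.07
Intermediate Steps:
q(K) = -5 + √(4 + K) (q(K) = -5 + √(K + 4) = -5 + √(4 + K))
D(A) = -3*A²*(-5 + √5) (D(A) = -3*(-5 + √(4 + 1))*A² = -3*(-5 + √5)*A² = -3*A²*(-5 + √5))
H = -8 + √(257304 - 51483*√5) (H = -8 + √(3*(-131)²*(5 - √5) - 111) = -8 + √(3*17161*(5 - √5) - 111) = -8 + √((257415 - 51483*√5) - 111) = -8 + √(257304 - 51483*√5) ≈ 369.07)
-H = -(-8 + √(257304 - 51483*√5)) = 8 - √(257304 - 51483*√5)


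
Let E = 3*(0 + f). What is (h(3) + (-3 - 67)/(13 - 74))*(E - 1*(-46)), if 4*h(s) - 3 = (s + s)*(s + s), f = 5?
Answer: 2659/4 ≈ 664.75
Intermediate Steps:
E = 15 (E = 3*(0 + 5) = 3*5 = 15)
h(s) = ¾ + s² (h(s) = ¾ + ((s + s)*(s + s))/4 = ¾ + ((2*s)*(2*s))/4 = ¾ + (4*s²)/4 = ¾ + s²)
(h(3) + (-3 - 67)/(13 - 74))*(E - 1*(-46)) = ((¾ + 3²) + (-3 - 67)/(13 - 74))*(15 - 1*(-46)) = ((¾ + 9) - 70/(-61))*(15 + 46) = (39/4 - 70*(-1/61))*61 = (39/4 + 70/61)*61 = (2659/244)*61 = 2659/4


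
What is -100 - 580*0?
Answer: -100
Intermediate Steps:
-100 - 580*0 = -100 - 58*0 = -100 + 0 = -100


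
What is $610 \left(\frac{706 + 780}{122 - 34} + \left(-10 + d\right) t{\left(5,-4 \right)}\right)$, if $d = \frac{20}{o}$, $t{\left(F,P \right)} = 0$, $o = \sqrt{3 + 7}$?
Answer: $\frac{226615}{22} \approx 10301.0$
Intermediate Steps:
$o = \sqrt{10} \approx 3.1623$
$d = 2 \sqrt{10}$ ($d = \frac{20}{\sqrt{10}} = 20 \frac{\sqrt{10}}{10} = 2 \sqrt{10} \approx 6.3246$)
$610 \left(\frac{706 + 780}{122 - 34} + \left(-10 + d\right) t{\left(5,-4 \right)}\right) = 610 \left(\frac{706 + 780}{122 - 34} + \left(-10 + 2 \sqrt{10}\right) 0\right) = 610 \left(\frac{1486}{88} + 0\right) = 610 \left(1486 \cdot \frac{1}{88} + 0\right) = 610 \left(\frac{743}{44} + 0\right) = 610 \cdot \frac{743}{44} = \frac{226615}{22}$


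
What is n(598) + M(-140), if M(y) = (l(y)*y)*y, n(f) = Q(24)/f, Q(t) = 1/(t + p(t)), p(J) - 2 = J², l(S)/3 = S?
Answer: -2963487071999/359996 ≈ -8.2320e+6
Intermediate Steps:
l(S) = 3*S
p(J) = 2 + J²
Q(t) = 1/(2 + t + t²) (Q(t) = 1/(t + (2 + t²)) = 1/(2 + t + t²))
n(f) = 1/(602*f) (n(f) = 1/((2 + 24 + 24²)*f) = 1/((2 + 24 + 576)*f) = 1/(602*f))
M(y) = 3*y³ (M(y) = ((3*y)*y)*y = (3*y²)*y = 3*y³)
n(598) + M(-140) = (1/602)/598 + 3*(-140)³ = (1/602)*(1/598) + 3*(-2744000) = 1/359996 - 8232000 = -2963487071999/359996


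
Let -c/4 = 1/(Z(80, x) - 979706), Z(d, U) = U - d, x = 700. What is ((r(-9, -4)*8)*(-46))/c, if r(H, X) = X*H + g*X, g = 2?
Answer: -2522125536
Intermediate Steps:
r(H, X) = 2*X + H*X (r(H, X) = X*H + 2*X = H*X + 2*X = 2*X + H*X)
c = 2/489543 (c = -4/((700 - 1*80) - 979706) = -4/((700 - 80) - 979706) = -4/(620 - 979706) = -4/(-979086) = -4*(-1/979086) = 2/489543 ≈ 4.0854e-6)
((r(-9, -4)*8)*(-46))/c = ((-4*(2 - 9)*8)*(-46))/(2/489543) = ((-4*(-7)*8)*(-46))*(489543/2) = ((28*8)*(-46))*(489543/2) = (224*(-46))*(489543/2) = -10304*489543/2 = -2522125536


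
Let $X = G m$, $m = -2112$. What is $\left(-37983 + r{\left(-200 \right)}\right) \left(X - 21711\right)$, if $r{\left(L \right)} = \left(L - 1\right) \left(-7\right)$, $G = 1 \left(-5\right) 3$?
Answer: $-364626144$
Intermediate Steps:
$G = -15$ ($G = \left(-5\right) 3 = -15$)
$X = 31680$ ($X = \left(-15\right) \left(-2112\right) = 31680$)
$r{\left(L \right)} = 7 - 7 L$ ($r{\left(L \right)} = \left(-1 + L\right) \left(-7\right) = 7 - 7 L$)
$\left(-37983 + r{\left(-200 \right)}\right) \left(X - 21711\right) = \left(-37983 + \left(7 - -1400\right)\right) \left(31680 - 21711\right) = \left(-37983 + \left(7 + 1400\right)\right) \left(31680 - 21711\right) = \left(-37983 + 1407\right) \left(31680 - 21711\right) = \left(-36576\right) 9969 = -364626144$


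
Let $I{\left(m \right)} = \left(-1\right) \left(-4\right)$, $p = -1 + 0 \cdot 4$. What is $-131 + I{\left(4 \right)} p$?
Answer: $-135$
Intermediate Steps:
$p = -1$ ($p = -1 + 0 = -1$)
$I{\left(m \right)} = 4$
$-131 + I{\left(4 \right)} p = -131 + 4 \left(-1\right) = -131 - 4 = -135$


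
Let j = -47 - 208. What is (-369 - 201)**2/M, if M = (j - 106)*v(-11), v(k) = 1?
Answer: -900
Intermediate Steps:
j = -255
M = -361 (M = (-255 - 106)*1 = -361*1 = -361)
(-369 - 201)**2/M = (-369 - 201)**2/(-361) = (-570)**2*(-1/361) = 324900*(-1/361) = -900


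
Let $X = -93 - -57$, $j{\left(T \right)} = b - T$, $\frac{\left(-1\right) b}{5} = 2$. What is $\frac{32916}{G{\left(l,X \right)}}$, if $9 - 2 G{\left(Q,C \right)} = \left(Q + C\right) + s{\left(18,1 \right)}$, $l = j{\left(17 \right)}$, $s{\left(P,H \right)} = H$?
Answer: $\frac{65832}{71} \approx 927.21$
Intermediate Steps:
$b = -10$ ($b = \left(-5\right) 2 = -10$)
$j{\left(T \right)} = -10 - T$
$X = -36$ ($X = -93 + 57 = -36$)
$l = -27$ ($l = -10 - 17 = -27$)
$G{\left(Q,C \right)} = 4 - \frac{C}{2} - \frac{Q}{2}$ ($G{\left(Q,C \right)} = \frac{9}{2} - \frac{\left(Q + C\right) + 1}{2} = \frac{9}{2} - \frac{\left(C + Q\right) + 1}{2} = \frac{9}{2} - \frac{1 + C + Q}{2} = \frac{9}{2} - \left(\frac{1}{2} + \frac{C}{2} + \frac{Q}{2}\right) = 4 - \frac{C}{2} - \frac{Q}{2}$)
$\frac{32916}{G{\left(l,X \right)}} = \frac{32916}{4 - -18 - - \frac{27}{2}} = \frac{32916}{4 + 18 + \frac{27}{2}} = \frac{32916}{\frac{71}{2}} = 32916 \cdot \frac{2}{71} = \frac{65832}{71}$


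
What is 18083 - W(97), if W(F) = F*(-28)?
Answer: 20799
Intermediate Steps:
W(F) = -28*F
18083 - W(97) = 18083 - (-28)*97 = 18083 - 1*(-2716) = 18083 + 2716 = 20799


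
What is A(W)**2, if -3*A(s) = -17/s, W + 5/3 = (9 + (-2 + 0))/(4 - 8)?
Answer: 4624/1681 ≈ 2.7507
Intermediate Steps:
W = -41/12 (W = -5/3 + (9 + (-2 + 0))/(4 - 8) = -5/3 + (9 - 2)/(-4) = -5/3 + 7*(-1/4) = -5/3 - 7/4 = -41/12 ≈ -3.4167)
A(s) = 17/(3*s) (A(s) = -(-17)/(3*s) = 17/(3*s))
A(W)**2 = (17/(3*(-41/12)))**2 = ((17/3)*(-12/41))**2 = (-68/41)**2 = 4624/1681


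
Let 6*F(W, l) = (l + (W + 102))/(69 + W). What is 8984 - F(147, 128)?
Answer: 11642887/1296 ≈ 8983.7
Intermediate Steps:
F(W, l) = (102 + W + l)/(6*(69 + W)) (F(W, l) = ((l + (W + 102))/(69 + W))/6 = ((l + (102 + W))/(69 + W))/6 = ((102 + W + l)/(69 + W))/6 = (102 + W + l)/(6*(69 + W)))
8984 - F(147, 128) = 8984 - (102 + 147 + 128)/(6*(69 + 147)) = 8984 - 377/(6*216) = 8984 - 1*377/1296 = 8984 - 377/1296 = 11642887/1296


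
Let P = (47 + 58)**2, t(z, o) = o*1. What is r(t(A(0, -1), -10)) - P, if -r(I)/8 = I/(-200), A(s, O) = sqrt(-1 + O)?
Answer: -55127/5 ≈ -11025.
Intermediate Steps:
t(z, o) = o
r(I) = I/25 (r(I) = -8*I/(-200) = -8*I*(-1)/200 = -(-1)*I/25 = I/25)
P = 11025 (P = 105**2 = 11025)
r(t(A(0, -1), -10)) - P = (1/25)*(-10) - 1*11025 = -2/5 - 11025 = -55127/5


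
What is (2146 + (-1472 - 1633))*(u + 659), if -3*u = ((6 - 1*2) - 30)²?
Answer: -1247659/3 ≈ -4.1589e+5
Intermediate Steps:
u = -676/3 (u = -((6 - 1*2) - 30)²/3 = -((6 - 2) - 30)²/3 = -(4 - 30)²/3 = -⅓*(-26)² = -⅓*676 = -676/3 ≈ -225.33)
(2146 + (-1472 - 1633))*(u + 659) = (2146 + (-1472 - 1633))*(-676/3 + 659) = (2146 - 3105)*(1301/3) = -959*1301/3 = -1247659/3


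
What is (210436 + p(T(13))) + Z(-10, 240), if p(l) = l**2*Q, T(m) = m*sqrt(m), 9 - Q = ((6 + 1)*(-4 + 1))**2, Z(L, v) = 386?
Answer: -738282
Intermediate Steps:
Q = -432 (Q = 9 - ((6 + 1)*(-4 + 1))**2 = 9 - (7*(-3))**2 = 9 - 1*(-21)**2 = 9 - 1*441 = 9 - 441 = -432)
T(m) = m**(3/2)
p(l) = -432*l**2 (p(l) = l**2*(-432) = -432*l**2)
(210436 + p(T(13))) + Z(-10, 240) = (210436 - 432*(13**(3/2))**2) + 386 = (210436 - 432*(13*sqrt(13))**2) + 386 = (210436 - 432*2197) + 386 = (210436 - 949104) + 386 = -738668 + 386 = -738282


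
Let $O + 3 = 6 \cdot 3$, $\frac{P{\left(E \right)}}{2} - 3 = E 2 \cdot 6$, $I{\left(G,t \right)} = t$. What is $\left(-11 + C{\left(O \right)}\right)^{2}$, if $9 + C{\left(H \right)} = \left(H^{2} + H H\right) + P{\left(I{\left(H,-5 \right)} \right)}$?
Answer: $99856$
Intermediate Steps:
$P{\left(E \right)} = 6 + 24 E$ ($P{\left(E \right)} = 6 + 2 E 2 \cdot 6 = 6 + 2 \cdot 2 E 6 = 6 + 2 \cdot 12 E = 6 + 24 E$)
$O = 15$ ($O = -3 + 6 \cdot 3 = -3 + 18 = 15$)
$C{\left(H \right)} = -123 + 2 H^{2}$ ($C{\left(H \right)} = -9 + \left(\left(H^{2} + H H\right) + \left(6 + 24 \left(-5\right)\right)\right) = -9 + \left(\left(H^{2} + H^{2}\right) + \left(6 - 120\right)\right) = -9 + \left(2 H^{2} - 114\right) = -9 + \left(-114 + 2 H^{2}\right) = -123 + 2 H^{2}$)
$\left(-11 + C{\left(O \right)}\right)^{2} = \left(-11 - \left(123 - 2 \cdot 15^{2}\right)\right)^{2} = \left(-11 + \left(-123 + 2 \cdot 225\right)\right)^{2} = \left(-11 + \left(-123 + 450\right)\right)^{2} = \left(-11 + 327\right)^{2} = 316^{2} = 99856$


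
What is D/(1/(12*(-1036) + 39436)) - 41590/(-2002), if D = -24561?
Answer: -663908468449/1001 ≈ -6.6324e+8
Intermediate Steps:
D/(1/(12*(-1036) + 39436)) - 41590/(-2002) = -24561/(1/(12*(-1036) + 39436)) - 41590/(-2002) = -24561/(1/(-12432 + 39436)) - 41590*(-1/2002) = -24561/(1/27004) + 20795/1001 = -24561/1/27004 + 20795/1001 = -24561*27004 + 20795/1001 = -663245244 + 20795/1001 = -663908468449/1001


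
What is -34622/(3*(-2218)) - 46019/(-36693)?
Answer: 262765912/40692537 ≈ 6.4574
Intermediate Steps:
-34622/(3*(-2218)) - 46019/(-36693) = -34622/(-6654) - 46019*(-1/36693) = -34622*(-1/6654) + 46019/36693 = 17311/3327 + 46019/36693 = 262765912/40692537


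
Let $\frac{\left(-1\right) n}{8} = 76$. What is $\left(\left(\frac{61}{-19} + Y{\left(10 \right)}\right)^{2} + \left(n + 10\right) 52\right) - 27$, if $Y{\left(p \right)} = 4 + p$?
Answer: $- \frac{11193378}{361} \approx -31007.0$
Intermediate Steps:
$n = -608$ ($n = \left(-8\right) 76 = -608$)
$\left(\left(\frac{61}{-19} + Y{\left(10 \right)}\right)^{2} + \left(n + 10\right) 52\right) - 27 = \left(\left(\frac{61}{-19} + \left(4 + 10\right)\right)^{2} + \left(-608 + 10\right) 52\right) - 27 = \left(\left(61 \left(- \frac{1}{19}\right) + 14\right)^{2} - 31096\right) - 27 = \left(\left(- \frac{61}{19} + 14\right)^{2} - 31096\right) - 27 = \left(\left(\frac{205}{19}\right)^{2} - 31096\right) - 27 = \left(\frac{42025}{361} - 31096\right) - 27 = - \frac{11183631}{361} - 27 = - \frac{11193378}{361}$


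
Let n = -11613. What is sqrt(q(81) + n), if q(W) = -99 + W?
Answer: I*sqrt(11631) ≈ 107.85*I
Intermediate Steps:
sqrt(q(81) + n) = sqrt((-99 + 81) - 11613) = sqrt(-18 - 11613) = sqrt(-11631) = I*sqrt(11631)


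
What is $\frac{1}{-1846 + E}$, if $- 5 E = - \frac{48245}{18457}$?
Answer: $- \frac{18457}{34061973} \approx -0.00054186$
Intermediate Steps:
$E = \frac{9649}{18457}$ ($E = - \frac{\left(-48245\right) \frac{1}{18457}}{5} = \left(- \frac{1}{5}\right) \left(- \frac{48245}{18457}\right) = \frac{9649}{18457} \approx 0.52278$)
$\frac{1}{-1846 + E} = \frac{1}{-1846 + \frac{9649}{18457}} = \frac{1}{- \frac{34061973}{18457}} = - \frac{18457}{34061973}$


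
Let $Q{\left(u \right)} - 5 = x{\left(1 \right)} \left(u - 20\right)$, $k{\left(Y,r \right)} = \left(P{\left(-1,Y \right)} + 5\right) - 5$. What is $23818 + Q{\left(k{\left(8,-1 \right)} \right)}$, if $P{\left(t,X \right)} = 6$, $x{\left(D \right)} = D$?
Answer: $23809$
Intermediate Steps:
$k{\left(Y,r \right)} = 6$ ($k{\left(Y,r \right)} = \left(6 + 5\right) - 5 = 11 - 5 = 6$)
$Q{\left(u \right)} = -15 + u$ ($Q{\left(u \right)} = 5 + 1 \left(u - 20\right) = 5 + 1 \left(-20 + u\right) = 5 + \left(-20 + u\right) = -15 + u$)
$23818 + Q{\left(k{\left(8,-1 \right)} \right)} = 23818 + \left(-15 + 6\right) = 23818 - 9 = 23809$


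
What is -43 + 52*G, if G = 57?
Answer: 2921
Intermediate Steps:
-43 + 52*G = -43 + 52*57 = -43 + 2964 = 2921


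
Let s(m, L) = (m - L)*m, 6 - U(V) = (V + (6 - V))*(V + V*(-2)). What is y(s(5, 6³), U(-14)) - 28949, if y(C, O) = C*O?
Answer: 53341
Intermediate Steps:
U(V) = 6 + 6*V (U(V) = 6 - (V + (6 - V))*(V + V*(-2)) = 6 - 6*(V - 2*V) = 6 - 6*(-V) = 6 - (-6)*V = 6 + 6*V)
s(m, L) = m*(m - L)
y(s(5, 6³), U(-14)) - 28949 = (5*(5 - 1*6³))*(6 + 6*(-14)) - 28949 = (5*(5 - 1*216))*(6 - 84) - 28949 = (5*(5 - 216))*(-78) - 28949 = (5*(-211))*(-78) - 28949 = -1055*(-78) - 28949 = 82290 - 28949 = 53341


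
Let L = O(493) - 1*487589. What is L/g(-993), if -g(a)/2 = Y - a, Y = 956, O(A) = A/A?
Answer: 243794/1949 ≈ 125.09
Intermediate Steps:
O(A) = 1
L = -487588 (L = 1 - 1*487589 = 1 - 487589 = -487588)
g(a) = -1912 + 2*a (g(a) = -2*(956 - a) = -1912 + 2*a)
L/g(-993) = -487588/(-1912 + 2*(-993)) = -487588/(-1912 - 1986) = -487588/(-3898) = -487588*(-1/3898) = 243794/1949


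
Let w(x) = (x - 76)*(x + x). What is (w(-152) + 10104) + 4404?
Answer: 83820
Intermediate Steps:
w(x) = 2*x*(-76 + x) (w(x) = (-76 + x)*(2*x) = 2*x*(-76 + x))
(w(-152) + 10104) + 4404 = (2*(-152)*(-76 - 152) + 10104) + 4404 = (2*(-152)*(-228) + 10104) + 4404 = (69312 + 10104) + 4404 = 79416 + 4404 = 83820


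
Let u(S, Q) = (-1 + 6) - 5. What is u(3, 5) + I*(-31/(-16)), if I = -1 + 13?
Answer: 93/4 ≈ 23.250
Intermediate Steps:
u(S, Q) = 0 (u(S, Q) = 5 - 5 = 0)
I = 12
u(3, 5) + I*(-31/(-16)) = 0 + 12*(-31/(-16)) = 0 + 12*(-31*(-1/16)) = 0 + 12*(31/16) = 0 + 93/4 = 93/4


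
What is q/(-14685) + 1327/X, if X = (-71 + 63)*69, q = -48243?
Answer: 2381047/2702040 ≈ 0.88120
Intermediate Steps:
X = -552 (X = -8*69 = -552)
q/(-14685) + 1327/X = -48243/(-14685) + 1327/(-552) = -48243*(-1/14685) + 1327*(-1/552) = 16081/4895 - 1327/552 = 2381047/2702040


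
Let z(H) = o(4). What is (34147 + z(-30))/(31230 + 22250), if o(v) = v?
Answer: 34151/53480 ≈ 0.63858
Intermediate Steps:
z(H) = 4
(34147 + z(-30))/(31230 + 22250) = (34147 + 4)/(31230 + 22250) = 34151/53480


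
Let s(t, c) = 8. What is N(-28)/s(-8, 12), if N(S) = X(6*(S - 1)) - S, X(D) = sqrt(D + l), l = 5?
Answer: 7/2 + 13*I/8 ≈ 3.5 + 1.625*I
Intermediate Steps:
X(D) = sqrt(5 + D) (X(D) = sqrt(D + 5) = sqrt(5 + D))
N(S) = sqrt(-1 + 6*S) - S (N(S) = sqrt(5 + 6*(S - 1)) - S = sqrt(5 + 6*(-1 + S)) - S = sqrt(5 + (-6 + 6*S)) - S = sqrt(-1 + 6*S) - S)
N(-28)/s(-8, 12) = (sqrt(-1 + 6*(-28)) - 1*(-28))/8 = (sqrt(-1 - 168) + 28)*(1/8) = (sqrt(-169) + 28)*(1/8) = (13*I + 28)*(1/8) = (28 + 13*I)*(1/8) = 7/2 + 13*I/8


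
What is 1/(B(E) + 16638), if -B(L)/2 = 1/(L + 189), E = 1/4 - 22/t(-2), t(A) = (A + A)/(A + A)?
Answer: 669/11130814 ≈ 6.0103e-5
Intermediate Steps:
t(A) = 1 (t(A) = (2*A)/((2*A)) = (2*A)*(1/(2*A)) = 1)
E = -87/4 (E = 1/4 - 22/1 = 1*(¼) - 22*1 = ¼ - 22 = -87/4 ≈ -21.750)
B(L) = -2/(189 + L) (B(L) = -2/(L + 189) = -2/(189 + L))
1/(B(E) + 16638) = 1/(-2/(189 - 87/4) + 16638) = 1/(-2/669/4 + 16638) = 1/(-2*4/669 + 16638) = 1/(-8/669 + 16638) = 1/(11130814/669) = 669/11130814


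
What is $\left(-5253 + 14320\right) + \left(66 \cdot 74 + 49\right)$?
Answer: $14000$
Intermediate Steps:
$\left(-5253 + 14320\right) + \left(66 \cdot 74 + 49\right) = 9067 + \left(4884 + 49\right) = 9067 + 4933 = 14000$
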